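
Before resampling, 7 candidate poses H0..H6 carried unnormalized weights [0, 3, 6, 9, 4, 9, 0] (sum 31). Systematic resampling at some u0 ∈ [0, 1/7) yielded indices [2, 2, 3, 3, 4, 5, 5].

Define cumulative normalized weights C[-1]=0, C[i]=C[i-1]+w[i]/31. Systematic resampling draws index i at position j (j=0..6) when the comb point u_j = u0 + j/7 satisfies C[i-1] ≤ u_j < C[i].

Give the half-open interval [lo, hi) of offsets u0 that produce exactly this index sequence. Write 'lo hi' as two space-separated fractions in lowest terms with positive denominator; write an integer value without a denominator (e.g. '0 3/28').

C = [0, 3/31, 9/31, 18/31, 22/31, 1, 1]
j=0 picked index 2: u0 ∈ [3/31, 9/31)
j=1 picked index 2: u0 ∈ [-10/217, 32/217)
j=2 picked index 3: u0 ∈ [1/217, 64/217)
j=3 picked index 3: u0 ∈ [-30/217, 33/217)
j=4 picked index 4: u0 ∈ [2/217, 30/217)
j=5 picked index 5: u0 ∈ [-1/217, 2/7)
j=6 picked index 5: u0 ∈ [-32/217, 1/7)
intersection: [3/31, 30/217)

3/31 30/217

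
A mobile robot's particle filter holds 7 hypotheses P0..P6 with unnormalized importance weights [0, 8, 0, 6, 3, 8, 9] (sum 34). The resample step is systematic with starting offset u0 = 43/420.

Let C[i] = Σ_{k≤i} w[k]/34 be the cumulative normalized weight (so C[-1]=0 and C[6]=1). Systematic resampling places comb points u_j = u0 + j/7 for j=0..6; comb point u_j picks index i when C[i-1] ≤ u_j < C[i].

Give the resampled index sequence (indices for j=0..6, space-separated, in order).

1 3 3 5 5 6 6

C = [0, 4/17, 4/17, 7/17, 1/2, 25/34, 1]
j=0: u_0=43/420 ∈ [0, 4/17) → index 1
j=1: u_1=103/420 ∈ [4/17, 7/17) → index 3
j=2: u_2=163/420 ∈ [4/17, 7/17) → index 3
j=3: u_3=223/420 ∈ [1/2, 25/34) → index 5
j=4: u_4=283/420 ∈ [1/2, 25/34) → index 5
j=5: u_5=49/60 ∈ [25/34, 1) → index 6
j=6: u_6=403/420 ∈ [25/34, 1) → index 6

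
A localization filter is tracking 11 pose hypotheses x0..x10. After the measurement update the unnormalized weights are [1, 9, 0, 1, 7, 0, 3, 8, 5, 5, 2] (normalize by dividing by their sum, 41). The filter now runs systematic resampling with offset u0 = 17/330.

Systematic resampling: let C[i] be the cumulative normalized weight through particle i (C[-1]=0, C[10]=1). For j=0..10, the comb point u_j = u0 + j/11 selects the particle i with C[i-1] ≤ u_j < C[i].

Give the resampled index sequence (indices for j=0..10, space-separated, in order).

C = [1/41, 10/41, 10/41, 11/41, 18/41, 18/41, 21/41, 29/41, 34/41, 39/41, 1]
j=0: u_0=17/330 ∈ [1/41, 10/41) → index 1
j=1: u_1=47/330 ∈ [1/41, 10/41) → index 1
j=2: u_2=7/30 ∈ [1/41, 10/41) → index 1
j=3: u_3=107/330 ∈ [11/41, 18/41) → index 4
j=4: u_4=137/330 ∈ [11/41, 18/41) → index 4
j=5: u_5=167/330 ∈ [18/41, 21/41) → index 6
j=6: u_6=197/330 ∈ [21/41, 29/41) → index 7
j=7: u_7=227/330 ∈ [21/41, 29/41) → index 7
j=8: u_8=257/330 ∈ [29/41, 34/41) → index 8
j=9: u_9=287/330 ∈ [34/41, 39/41) → index 9
j=10: u_10=317/330 ∈ [39/41, 1) → index 10

1 1 1 4 4 6 7 7 8 9 10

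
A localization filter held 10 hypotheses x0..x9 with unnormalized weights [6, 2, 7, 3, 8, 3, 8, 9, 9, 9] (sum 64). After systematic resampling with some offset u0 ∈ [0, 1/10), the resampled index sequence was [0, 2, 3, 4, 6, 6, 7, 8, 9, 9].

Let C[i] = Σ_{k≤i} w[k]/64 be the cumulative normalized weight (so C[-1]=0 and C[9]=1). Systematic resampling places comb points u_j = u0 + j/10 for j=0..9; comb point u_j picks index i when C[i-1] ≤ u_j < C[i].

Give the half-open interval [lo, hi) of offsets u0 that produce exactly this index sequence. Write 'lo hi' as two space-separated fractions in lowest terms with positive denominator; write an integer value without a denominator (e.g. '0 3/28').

19/320 5/64

C = [3/32, 1/8, 15/64, 9/32, 13/32, 29/64, 37/64, 23/32, 55/64, 1]
j=0 picked index 0: u0 ∈ [0, 3/32)
j=1 picked index 2: u0 ∈ [1/40, 43/320)
j=2 picked index 3: u0 ∈ [11/320, 13/160)
j=3 picked index 4: u0 ∈ [-3/160, 17/160)
j=4 picked index 6: u0 ∈ [17/320, 57/320)
j=5 picked index 6: u0 ∈ [-3/64, 5/64)
j=6 picked index 7: u0 ∈ [-7/320, 19/160)
j=7 picked index 8: u0 ∈ [3/160, 51/320)
j=8 picked index 9: u0 ∈ [19/320, 1/5)
j=9 picked index 9: u0 ∈ [-13/320, 1/10)
intersection: [19/320, 5/64)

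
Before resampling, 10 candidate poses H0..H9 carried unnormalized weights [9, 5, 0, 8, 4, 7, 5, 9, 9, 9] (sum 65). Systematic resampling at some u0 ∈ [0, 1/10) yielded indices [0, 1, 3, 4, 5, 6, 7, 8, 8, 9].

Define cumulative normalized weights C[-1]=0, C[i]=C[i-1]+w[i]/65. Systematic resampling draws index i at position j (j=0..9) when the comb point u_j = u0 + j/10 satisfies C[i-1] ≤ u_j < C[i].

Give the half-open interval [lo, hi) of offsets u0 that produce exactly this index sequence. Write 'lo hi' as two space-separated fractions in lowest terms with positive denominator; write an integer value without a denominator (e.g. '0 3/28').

C = [9/65, 14/65, 14/65, 22/65, 2/5, 33/65, 38/65, 47/65, 56/65, 1]
j=0 picked index 0: u0 ∈ [0, 9/65)
j=1 picked index 1: u0 ∈ [1/26, 3/26)
j=2 picked index 3: u0 ∈ [1/65, 9/65)
j=3 picked index 4: u0 ∈ [1/26, 1/10)
j=4 picked index 5: u0 ∈ [0, 7/65)
j=5 picked index 6: u0 ∈ [1/130, 11/130)
j=6 picked index 7: u0 ∈ [-1/65, 8/65)
j=7 picked index 8: u0 ∈ [3/130, 21/130)
j=8 picked index 8: u0 ∈ [-1/13, 4/65)
j=9 picked index 9: u0 ∈ [-1/26, 1/10)
intersection: [1/26, 4/65)

1/26 4/65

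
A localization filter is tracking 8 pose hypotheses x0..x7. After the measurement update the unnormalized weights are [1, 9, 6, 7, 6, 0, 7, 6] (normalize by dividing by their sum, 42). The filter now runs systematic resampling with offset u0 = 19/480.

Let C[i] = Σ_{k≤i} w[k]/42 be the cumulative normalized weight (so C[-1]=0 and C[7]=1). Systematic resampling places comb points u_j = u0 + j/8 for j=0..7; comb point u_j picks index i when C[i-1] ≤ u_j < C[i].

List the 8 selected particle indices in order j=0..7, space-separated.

C = [1/42, 5/21, 8/21, 23/42, 29/42, 29/42, 6/7, 1]
j=0: u_0=19/480 ∈ [1/42, 5/21) → index 1
j=1: u_1=79/480 ∈ [1/42, 5/21) → index 1
j=2: u_2=139/480 ∈ [5/21, 8/21) → index 2
j=3: u_3=199/480 ∈ [8/21, 23/42) → index 3
j=4: u_4=259/480 ∈ [8/21, 23/42) → index 3
j=5: u_5=319/480 ∈ [23/42, 29/42) → index 4
j=6: u_6=379/480 ∈ [29/42, 6/7) → index 6
j=7: u_7=439/480 ∈ [6/7, 1) → index 7

1 1 2 3 3 4 6 7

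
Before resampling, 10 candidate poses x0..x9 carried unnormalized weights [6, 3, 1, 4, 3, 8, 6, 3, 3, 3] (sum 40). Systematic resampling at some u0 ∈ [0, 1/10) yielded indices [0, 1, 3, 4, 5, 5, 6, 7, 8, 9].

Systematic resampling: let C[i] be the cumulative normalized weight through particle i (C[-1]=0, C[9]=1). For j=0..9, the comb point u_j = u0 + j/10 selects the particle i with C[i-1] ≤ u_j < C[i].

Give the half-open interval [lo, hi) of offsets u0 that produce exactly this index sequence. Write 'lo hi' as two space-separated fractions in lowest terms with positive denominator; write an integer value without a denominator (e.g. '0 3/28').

C = [3/20, 9/40, 1/4, 7/20, 17/40, 5/8, 31/40, 17/20, 37/40, 1]
j=0 picked index 0: u0 ∈ [0, 3/20)
j=1 picked index 1: u0 ∈ [1/20, 1/8)
j=2 picked index 3: u0 ∈ [1/20, 3/20)
j=3 picked index 4: u0 ∈ [1/20, 1/8)
j=4 picked index 5: u0 ∈ [1/40, 9/40)
j=5 picked index 5: u0 ∈ [-3/40, 1/8)
j=6 picked index 6: u0 ∈ [1/40, 7/40)
j=7 picked index 7: u0 ∈ [3/40, 3/20)
j=8 picked index 8: u0 ∈ [1/20, 1/8)
j=9 picked index 9: u0 ∈ [1/40, 1/10)
intersection: [3/40, 1/10)

3/40 1/10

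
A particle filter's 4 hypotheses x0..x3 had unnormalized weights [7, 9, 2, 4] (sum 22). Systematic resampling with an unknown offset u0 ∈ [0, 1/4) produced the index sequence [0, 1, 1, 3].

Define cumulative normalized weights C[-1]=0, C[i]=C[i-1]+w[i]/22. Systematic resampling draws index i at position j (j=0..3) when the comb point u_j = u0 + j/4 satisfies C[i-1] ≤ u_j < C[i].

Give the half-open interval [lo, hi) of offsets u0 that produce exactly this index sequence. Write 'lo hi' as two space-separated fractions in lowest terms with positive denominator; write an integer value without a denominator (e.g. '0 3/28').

C = [7/22, 8/11, 9/11, 1]
j=0 picked index 0: u0 ∈ [0, 7/22)
j=1 picked index 1: u0 ∈ [3/44, 21/44)
j=2 picked index 1: u0 ∈ [-2/11, 5/22)
j=3 picked index 3: u0 ∈ [3/44, 1/4)
intersection: [3/44, 5/22)

3/44 5/22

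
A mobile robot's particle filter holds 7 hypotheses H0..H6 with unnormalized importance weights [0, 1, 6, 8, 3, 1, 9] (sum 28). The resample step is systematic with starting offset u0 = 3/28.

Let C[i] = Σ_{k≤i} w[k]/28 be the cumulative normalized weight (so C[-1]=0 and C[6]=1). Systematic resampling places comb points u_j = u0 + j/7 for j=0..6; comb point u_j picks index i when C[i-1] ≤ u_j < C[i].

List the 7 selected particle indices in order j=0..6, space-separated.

C = [0, 1/28, 1/4, 15/28, 9/14, 19/28, 1]
j=0: u_0=3/28 ∈ [1/28, 1/4) → index 2
j=1: u_1=1/4 ∈ [1/4, 15/28) → index 3
j=2: u_2=11/28 ∈ [1/4, 15/28) → index 3
j=3: u_3=15/28 ∈ [15/28, 9/14) → index 4
j=4: u_4=19/28 ∈ [19/28, 1) → index 6
j=5: u_5=23/28 ∈ [19/28, 1) → index 6
j=6: u_6=27/28 ∈ [19/28, 1) → index 6

2 3 3 4 6 6 6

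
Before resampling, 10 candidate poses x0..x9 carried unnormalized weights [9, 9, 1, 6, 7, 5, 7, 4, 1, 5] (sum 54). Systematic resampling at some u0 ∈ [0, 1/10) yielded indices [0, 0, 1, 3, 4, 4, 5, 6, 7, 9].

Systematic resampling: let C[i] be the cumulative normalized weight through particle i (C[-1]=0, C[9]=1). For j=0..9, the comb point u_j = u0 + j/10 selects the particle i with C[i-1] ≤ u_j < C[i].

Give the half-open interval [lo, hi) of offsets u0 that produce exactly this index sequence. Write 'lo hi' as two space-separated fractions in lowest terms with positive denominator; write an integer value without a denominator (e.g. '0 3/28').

17/270 1/15

C = [1/6, 1/3, 19/54, 25/54, 16/27, 37/54, 22/27, 8/9, 49/54, 1]
j=0 picked index 0: u0 ∈ [0, 1/6)
j=1 picked index 0: u0 ∈ [-1/10, 1/15)
j=2 picked index 1: u0 ∈ [-1/30, 2/15)
j=3 picked index 3: u0 ∈ [7/135, 22/135)
j=4 picked index 4: u0 ∈ [17/270, 26/135)
j=5 picked index 4: u0 ∈ [-1/27, 5/54)
j=6 picked index 5: u0 ∈ [-1/135, 23/270)
j=7 picked index 6: u0 ∈ [-2/135, 31/270)
j=8 picked index 7: u0 ∈ [2/135, 4/45)
j=9 picked index 9: u0 ∈ [1/135, 1/10)
intersection: [17/270, 1/15)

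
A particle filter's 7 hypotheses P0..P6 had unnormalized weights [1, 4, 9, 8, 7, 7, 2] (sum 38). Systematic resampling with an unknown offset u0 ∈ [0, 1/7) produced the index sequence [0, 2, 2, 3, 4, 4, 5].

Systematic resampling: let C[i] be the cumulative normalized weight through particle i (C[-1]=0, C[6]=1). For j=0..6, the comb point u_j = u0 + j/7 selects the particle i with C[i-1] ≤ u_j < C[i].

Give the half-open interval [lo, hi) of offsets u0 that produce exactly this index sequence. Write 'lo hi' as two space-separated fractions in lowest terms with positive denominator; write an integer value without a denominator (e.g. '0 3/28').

C = [1/38, 5/38, 7/19, 11/19, 29/38, 18/19, 1]
j=0 picked index 0: u0 ∈ [0, 1/38)
j=1 picked index 2: u0 ∈ [-3/266, 30/133)
j=2 picked index 2: u0 ∈ [-41/266, 11/133)
j=3 picked index 3: u0 ∈ [-8/133, 20/133)
j=4 picked index 4: u0 ∈ [1/133, 51/266)
j=5 picked index 4: u0 ∈ [-18/133, 13/266)
j=6 picked index 5: u0 ∈ [-25/266, 12/133)
intersection: [1/133, 1/38)

1/133 1/38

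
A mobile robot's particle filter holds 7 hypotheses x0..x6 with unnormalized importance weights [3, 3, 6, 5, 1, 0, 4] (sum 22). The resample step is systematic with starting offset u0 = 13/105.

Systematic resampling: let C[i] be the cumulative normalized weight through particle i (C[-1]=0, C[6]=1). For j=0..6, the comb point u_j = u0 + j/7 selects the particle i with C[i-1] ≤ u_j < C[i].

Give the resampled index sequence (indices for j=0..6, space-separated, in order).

C = [3/22, 3/11, 6/11, 17/22, 9/11, 9/11, 1]
j=0: u_0=13/105 ∈ [0, 3/22) → index 0
j=1: u_1=4/15 ∈ [3/22, 3/11) → index 1
j=2: u_2=43/105 ∈ [3/11, 6/11) → index 2
j=3: u_3=58/105 ∈ [6/11, 17/22) → index 3
j=4: u_4=73/105 ∈ [6/11, 17/22) → index 3
j=5: u_5=88/105 ∈ [9/11, 1) → index 6
j=6: u_6=103/105 ∈ [9/11, 1) → index 6

0 1 2 3 3 6 6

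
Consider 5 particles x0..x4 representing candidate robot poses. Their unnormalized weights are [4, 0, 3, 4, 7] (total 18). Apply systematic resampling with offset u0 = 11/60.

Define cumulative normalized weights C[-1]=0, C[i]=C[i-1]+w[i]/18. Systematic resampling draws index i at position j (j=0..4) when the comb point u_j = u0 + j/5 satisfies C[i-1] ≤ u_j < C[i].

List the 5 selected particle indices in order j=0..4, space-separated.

C = [2/9, 2/9, 7/18, 11/18, 1]
j=0: u_0=11/60 ∈ [0, 2/9) → index 0
j=1: u_1=23/60 ∈ [2/9, 7/18) → index 2
j=2: u_2=7/12 ∈ [7/18, 11/18) → index 3
j=3: u_3=47/60 ∈ [11/18, 1) → index 4
j=4: u_4=59/60 ∈ [11/18, 1) → index 4

0 2 3 4 4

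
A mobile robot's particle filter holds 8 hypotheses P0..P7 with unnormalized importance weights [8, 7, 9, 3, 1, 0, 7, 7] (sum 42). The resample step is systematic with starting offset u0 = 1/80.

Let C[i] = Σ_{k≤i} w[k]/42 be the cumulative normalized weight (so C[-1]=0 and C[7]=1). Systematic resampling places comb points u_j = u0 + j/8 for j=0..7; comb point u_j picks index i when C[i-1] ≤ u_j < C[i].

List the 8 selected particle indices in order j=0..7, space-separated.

C = [4/21, 5/14, 4/7, 9/14, 2/3, 2/3, 5/6, 1]
j=0: u_0=1/80 ∈ [0, 4/21) → index 0
j=1: u_1=11/80 ∈ [0, 4/21) → index 0
j=2: u_2=21/80 ∈ [4/21, 5/14) → index 1
j=3: u_3=31/80 ∈ [5/14, 4/7) → index 2
j=4: u_4=41/80 ∈ [5/14, 4/7) → index 2
j=5: u_5=51/80 ∈ [4/7, 9/14) → index 3
j=6: u_6=61/80 ∈ [2/3, 5/6) → index 6
j=7: u_7=71/80 ∈ [5/6, 1) → index 7

0 0 1 2 2 3 6 7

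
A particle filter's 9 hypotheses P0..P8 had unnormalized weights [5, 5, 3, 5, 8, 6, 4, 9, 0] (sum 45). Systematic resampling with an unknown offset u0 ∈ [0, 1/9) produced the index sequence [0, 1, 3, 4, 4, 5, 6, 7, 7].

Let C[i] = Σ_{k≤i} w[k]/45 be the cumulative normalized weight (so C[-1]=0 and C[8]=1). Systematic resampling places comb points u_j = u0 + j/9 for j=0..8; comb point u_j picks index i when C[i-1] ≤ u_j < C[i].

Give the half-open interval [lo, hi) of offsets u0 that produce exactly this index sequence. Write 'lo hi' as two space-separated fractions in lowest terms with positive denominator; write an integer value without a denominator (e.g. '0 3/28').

C = [1/9, 2/9, 13/45, 2/5, 26/45, 32/45, 4/5, 1, 1]
j=0 picked index 0: u0 ∈ [0, 1/9)
j=1 picked index 1: u0 ∈ [0, 1/9)
j=2 picked index 3: u0 ∈ [1/15, 8/45)
j=3 picked index 4: u0 ∈ [1/15, 11/45)
j=4 picked index 4: u0 ∈ [-2/45, 2/15)
j=5 picked index 5: u0 ∈ [1/45, 7/45)
j=6 picked index 6: u0 ∈ [2/45, 2/15)
j=7 picked index 7: u0 ∈ [1/45, 2/9)
j=8 picked index 7: u0 ∈ [-4/45, 1/9)
intersection: [1/15, 1/9)

1/15 1/9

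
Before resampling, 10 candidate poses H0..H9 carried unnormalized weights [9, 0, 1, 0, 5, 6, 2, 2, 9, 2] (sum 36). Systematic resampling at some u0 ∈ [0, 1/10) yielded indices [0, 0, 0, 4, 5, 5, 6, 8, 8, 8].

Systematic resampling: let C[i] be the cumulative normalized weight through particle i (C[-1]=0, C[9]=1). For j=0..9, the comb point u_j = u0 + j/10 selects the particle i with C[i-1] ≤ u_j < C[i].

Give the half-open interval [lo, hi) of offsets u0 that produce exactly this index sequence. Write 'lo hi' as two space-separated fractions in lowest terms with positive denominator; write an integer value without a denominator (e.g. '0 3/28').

1/60 7/180

C = [1/4, 1/4, 5/18, 5/18, 5/12, 7/12, 23/36, 25/36, 17/18, 1]
j=0 picked index 0: u0 ∈ [0, 1/4)
j=1 picked index 0: u0 ∈ [-1/10, 3/20)
j=2 picked index 0: u0 ∈ [-1/5, 1/20)
j=3 picked index 4: u0 ∈ [-1/45, 7/60)
j=4 picked index 5: u0 ∈ [1/60, 11/60)
j=5 picked index 5: u0 ∈ [-1/12, 1/12)
j=6 picked index 6: u0 ∈ [-1/60, 7/180)
j=7 picked index 8: u0 ∈ [-1/180, 11/45)
j=8 picked index 8: u0 ∈ [-19/180, 13/90)
j=9 picked index 8: u0 ∈ [-37/180, 2/45)
intersection: [1/60, 7/180)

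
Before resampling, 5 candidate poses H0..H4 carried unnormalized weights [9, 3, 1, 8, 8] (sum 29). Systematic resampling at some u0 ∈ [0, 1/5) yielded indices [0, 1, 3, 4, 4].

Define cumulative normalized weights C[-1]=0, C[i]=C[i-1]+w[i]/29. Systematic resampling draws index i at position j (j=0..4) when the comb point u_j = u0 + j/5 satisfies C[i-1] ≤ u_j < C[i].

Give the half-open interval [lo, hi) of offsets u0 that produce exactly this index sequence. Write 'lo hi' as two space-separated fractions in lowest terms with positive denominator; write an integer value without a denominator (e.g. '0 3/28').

18/145 1/5

C = [9/29, 12/29, 13/29, 21/29, 1]
j=0 picked index 0: u0 ∈ [0, 9/29)
j=1 picked index 1: u0 ∈ [16/145, 31/145)
j=2 picked index 3: u0 ∈ [7/145, 47/145)
j=3 picked index 4: u0 ∈ [18/145, 2/5)
j=4 picked index 4: u0 ∈ [-11/145, 1/5)
intersection: [18/145, 1/5)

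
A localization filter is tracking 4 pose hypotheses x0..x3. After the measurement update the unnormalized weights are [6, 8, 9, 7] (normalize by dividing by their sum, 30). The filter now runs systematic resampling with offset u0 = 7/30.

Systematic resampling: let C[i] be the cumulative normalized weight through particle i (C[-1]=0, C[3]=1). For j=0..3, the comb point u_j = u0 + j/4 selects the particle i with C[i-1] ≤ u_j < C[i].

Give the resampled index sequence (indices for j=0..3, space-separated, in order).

1 2 2 3

C = [1/5, 7/15, 23/30, 1]
j=0: u_0=7/30 ∈ [1/5, 7/15) → index 1
j=1: u_1=29/60 ∈ [7/15, 23/30) → index 2
j=2: u_2=11/15 ∈ [7/15, 23/30) → index 2
j=3: u_3=59/60 ∈ [23/30, 1) → index 3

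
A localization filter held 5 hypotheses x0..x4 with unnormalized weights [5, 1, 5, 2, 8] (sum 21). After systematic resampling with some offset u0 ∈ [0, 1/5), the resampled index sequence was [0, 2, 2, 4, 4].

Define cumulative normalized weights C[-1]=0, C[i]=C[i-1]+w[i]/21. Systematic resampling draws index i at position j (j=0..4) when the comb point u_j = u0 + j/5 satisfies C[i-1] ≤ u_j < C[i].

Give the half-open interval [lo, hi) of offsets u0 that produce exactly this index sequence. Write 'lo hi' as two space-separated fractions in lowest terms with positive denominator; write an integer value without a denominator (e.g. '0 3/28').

3/35 13/105

C = [5/21, 2/7, 11/21, 13/21, 1]
j=0 picked index 0: u0 ∈ [0, 5/21)
j=1 picked index 2: u0 ∈ [3/35, 34/105)
j=2 picked index 2: u0 ∈ [-4/35, 13/105)
j=3 picked index 4: u0 ∈ [2/105, 2/5)
j=4 picked index 4: u0 ∈ [-19/105, 1/5)
intersection: [3/35, 13/105)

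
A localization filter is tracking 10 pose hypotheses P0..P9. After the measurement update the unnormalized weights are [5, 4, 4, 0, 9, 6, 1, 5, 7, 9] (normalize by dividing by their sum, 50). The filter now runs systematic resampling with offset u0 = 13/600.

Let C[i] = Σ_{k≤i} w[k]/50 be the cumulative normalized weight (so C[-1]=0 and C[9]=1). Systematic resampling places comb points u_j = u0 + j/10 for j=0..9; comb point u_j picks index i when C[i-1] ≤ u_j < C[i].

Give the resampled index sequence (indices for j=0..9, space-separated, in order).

C = [1/10, 9/50, 13/50, 13/50, 11/25, 14/25, 29/50, 17/25, 41/50, 1]
j=0: u_0=13/600 ∈ [0, 1/10) → index 0
j=1: u_1=73/600 ∈ [1/10, 9/50) → index 1
j=2: u_2=133/600 ∈ [9/50, 13/50) → index 2
j=3: u_3=193/600 ∈ [13/50, 11/25) → index 4
j=4: u_4=253/600 ∈ [13/50, 11/25) → index 4
j=5: u_5=313/600 ∈ [11/25, 14/25) → index 5
j=6: u_6=373/600 ∈ [29/50, 17/25) → index 7
j=7: u_7=433/600 ∈ [17/25, 41/50) → index 8
j=8: u_8=493/600 ∈ [41/50, 1) → index 9
j=9: u_9=553/600 ∈ [41/50, 1) → index 9

0 1 2 4 4 5 7 8 9 9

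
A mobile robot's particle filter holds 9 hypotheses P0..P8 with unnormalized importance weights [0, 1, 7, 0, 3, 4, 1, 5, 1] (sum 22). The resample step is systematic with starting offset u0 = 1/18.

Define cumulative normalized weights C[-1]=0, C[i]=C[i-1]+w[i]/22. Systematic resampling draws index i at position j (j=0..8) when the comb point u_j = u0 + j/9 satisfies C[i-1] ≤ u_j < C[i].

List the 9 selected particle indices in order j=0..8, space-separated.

2 2 2 4 5 5 6 7 7

C = [0, 1/22, 4/11, 4/11, 1/2, 15/22, 8/11, 21/22, 1]
j=0: u_0=1/18 ∈ [1/22, 4/11) → index 2
j=1: u_1=1/6 ∈ [1/22, 4/11) → index 2
j=2: u_2=5/18 ∈ [1/22, 4/11) → index 2
j=3: u_3=7/18 ∈ [4/11, 1/2) → index 4
j=4: u_4=1/2 ∈ [1/2, 15/22) → index 5
j=5: u_5=11/18 ∈ [1/2, 15/22) → index 5
j=6: u_6=13/18 ∈ [15/22, 8/11) → index 6
j=7: u_7=5/6 ∈ [8/11, 21/22) → index 7
j=8: u_8=17/18 ∈ [8/11, 21/22) → index 7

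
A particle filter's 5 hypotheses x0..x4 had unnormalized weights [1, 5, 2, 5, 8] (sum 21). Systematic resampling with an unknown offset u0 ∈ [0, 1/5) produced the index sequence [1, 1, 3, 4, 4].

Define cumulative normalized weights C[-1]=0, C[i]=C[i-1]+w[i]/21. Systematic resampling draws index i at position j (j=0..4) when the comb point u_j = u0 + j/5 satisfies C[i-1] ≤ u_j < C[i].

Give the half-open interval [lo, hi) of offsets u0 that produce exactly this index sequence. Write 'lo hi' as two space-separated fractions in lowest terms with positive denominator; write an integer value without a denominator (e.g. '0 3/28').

C = [1/21, 2/7, 8/21, 13/21, 1]
j=0 picked index 1: u0 ∈ [1/21, 2/7)
j=1 picked index 1: u0 ∈ [-16/105, 3/35)
j=2 picked index 3: u0 ∈ [-2/105, 23/105)
j=3 picked index 4: u0 ∈ [2/105, 2/5)
j=4 picked index 4: u0 ∈ [-19/105, 1/5)
intersection: [1/21, 3/35)

1/21 3/35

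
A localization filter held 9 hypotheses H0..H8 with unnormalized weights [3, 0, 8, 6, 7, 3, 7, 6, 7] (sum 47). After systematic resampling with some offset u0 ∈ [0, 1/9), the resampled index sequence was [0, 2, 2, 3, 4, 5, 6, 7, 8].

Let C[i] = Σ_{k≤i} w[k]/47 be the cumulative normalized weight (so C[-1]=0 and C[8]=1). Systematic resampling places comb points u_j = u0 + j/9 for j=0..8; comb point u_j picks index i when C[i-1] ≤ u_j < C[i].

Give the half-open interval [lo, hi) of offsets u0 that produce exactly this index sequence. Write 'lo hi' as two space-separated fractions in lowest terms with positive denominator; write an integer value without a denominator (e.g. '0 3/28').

0 5/423

C = [3/47, 3/47, 11/47, 17/47, 24/47, 27/47, 34/47, 40/47, 1]
j=0 picked index 0: u0 ∈ [0, 3/47)
j=1 picked index 2: u0 ∈ [-20/423, 52/423)
j=2 picked index 2: u0 ∈ [-67/423, 5/423)
j=3 picked index 3: u0 ∈ [-14/141, 4/141)
j=4 picked index 4: u0 ∈ [-35/423, 28/423)
j=5 picked index 5: u0 ∈ [-19/423, 8/423)
j=6 picked index 6: u0 ∈ [-13/141, 8/141)
j=7 picked index 7: u0 ∈ [-23/423, 31/423)
j=8 picked index 8: u0 ∈ [-16/423, 1/9)
intersection: [0, 5/423)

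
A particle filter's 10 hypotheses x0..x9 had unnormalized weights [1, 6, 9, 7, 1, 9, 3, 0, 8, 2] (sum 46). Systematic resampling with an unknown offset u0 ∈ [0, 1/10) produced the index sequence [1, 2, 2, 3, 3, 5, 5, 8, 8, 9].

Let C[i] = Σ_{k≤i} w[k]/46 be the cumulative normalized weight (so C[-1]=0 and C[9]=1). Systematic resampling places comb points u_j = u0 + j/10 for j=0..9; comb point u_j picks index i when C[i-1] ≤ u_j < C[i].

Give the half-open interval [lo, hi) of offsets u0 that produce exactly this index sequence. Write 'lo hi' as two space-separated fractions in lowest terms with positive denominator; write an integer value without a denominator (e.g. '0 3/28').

19/230 1/10

C = [1/46, 7/46, 8/23, 1/2, 12/23, 33/46, 18/23, 18/23, 22/23, 1]
j=0 picked index 1: u0 ∈ [1/46, 7/46)
j=1 picked index 2: u0 ∈ [6/115, 57/230)
j=2 picked index 2: u0 ∈ [-11/230, 17/115)
j=3 picked index 3: u0 ∈ [11/230, 1/5)
j=4 picked index 3: u0 ∈ [-6/115, 1/10)
j=5 picked index 5: u0 ∈ [1/46, 5/23)
j=6 picked index 5: u0 ∈ [-9/115, 27/230)
j=7 picked index 8: u0 ∈ [19/230, 59/230)
j=8 picked index 8: u0 ∈ [-2/115, 18/115)
j=9 picked index 9: u0 ∈ [13/230, 1/10)
intersection: [19/230, 1/10)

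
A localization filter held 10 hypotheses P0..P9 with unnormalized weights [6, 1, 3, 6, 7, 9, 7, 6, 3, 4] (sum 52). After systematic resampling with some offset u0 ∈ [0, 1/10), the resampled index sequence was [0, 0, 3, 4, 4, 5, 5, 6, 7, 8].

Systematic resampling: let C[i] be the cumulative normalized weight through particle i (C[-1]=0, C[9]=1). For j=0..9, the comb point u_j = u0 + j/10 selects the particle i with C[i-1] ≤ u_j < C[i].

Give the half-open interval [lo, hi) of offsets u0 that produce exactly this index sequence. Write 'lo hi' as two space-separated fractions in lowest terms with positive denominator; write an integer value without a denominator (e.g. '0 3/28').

1/130 1/65

C = [3/26, 7/52, 5/26, 4/13, 23/52, 8/13, 3/4, 45/52, 12/13, 1]
j=0 picked index 0: u0 ∈ [0, 3/26)
j=1 picked index 0: u0 ∈ [-1/10, 1/65)
j=2 picked index 3: u0 ∈ [-1/130, 7/65)
j=3 picked index 4: u0 ∈ [1/130, 37/260)
j=4 picked index 4: u0 ∈ [-6/65, 11/260)
j=5 picked index 5: u0 ∈ [-3/52, 3/26)
j=6 picked index 5: u0 ∈ [-41/260, 1/65)
j=7 picked index 6: u0 ∈ [-11/130, 1/20)
j=8 picked index 7: u0 ∈ [-1/20, 17/260)
j=9 picked index 8: u0 ∈ [-9/260, 3/130)
intersection: [1/130, 1/65)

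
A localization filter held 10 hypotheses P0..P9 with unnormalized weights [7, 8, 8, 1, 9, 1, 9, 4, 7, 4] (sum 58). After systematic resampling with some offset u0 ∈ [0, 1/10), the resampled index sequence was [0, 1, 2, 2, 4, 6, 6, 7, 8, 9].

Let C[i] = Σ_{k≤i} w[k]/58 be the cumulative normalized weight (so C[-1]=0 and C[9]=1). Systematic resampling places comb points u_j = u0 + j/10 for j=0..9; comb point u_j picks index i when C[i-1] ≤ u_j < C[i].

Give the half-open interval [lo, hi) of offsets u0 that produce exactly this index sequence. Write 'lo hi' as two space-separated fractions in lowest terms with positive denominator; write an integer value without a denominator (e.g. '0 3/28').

5/58 14/145

C = [7/58, 15/58, 23/58, 12/29, 33/58, 17/29, 43/58, 47/58, 27/29, 1]
j=0 picked index 0: u0 ∈ [0, 7/58)
j=1 picked index 1: u0 ∈ [3/145, 23/145)
j=2 picked index 2: u0 ∈ [17/290, 57/290)
j=3 picked index 2: u0 ∈ [-6/145, 14/145)
j=4 picked index 4: u0 ∈ [2/145, 49/290)
j=5 picked index 6: u0 ∈ [5/58, 7/29)
j=6 picked index 6: u0 ∈ [-2/145, 41/290)
j=7 picked index 7: u0 ∈ [6/145, 16/145)
j=8 picked index 8: u0 ∈ [3/290, 19/145)
j=9 picked index 9: u0 ∈ [9/290, 1/10)
intersection: [5/58, 14/145)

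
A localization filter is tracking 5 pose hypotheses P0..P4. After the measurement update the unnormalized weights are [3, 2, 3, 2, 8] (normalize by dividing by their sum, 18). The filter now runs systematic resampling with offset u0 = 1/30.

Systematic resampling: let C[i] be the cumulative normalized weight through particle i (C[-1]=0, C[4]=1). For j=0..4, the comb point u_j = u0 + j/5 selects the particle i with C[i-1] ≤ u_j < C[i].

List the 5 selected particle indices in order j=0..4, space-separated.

0 1 2 4 4

C = [1/6, 5/18, 4/9, 5/9, 1]
j=0: u_0=1/30 ∈ [0, 1/6) → index 0
j=1: u_1=7/30 ∈ [1/6, 5/18) → index 1
j=2: u_2=13/30 ∈ [5/18, 4/9) → index 2
j=3: u_3=19/30 ∈ [5/9, 1) → index 4
j=4: u_4=5/6 ∈ [5/9, 1) → index 4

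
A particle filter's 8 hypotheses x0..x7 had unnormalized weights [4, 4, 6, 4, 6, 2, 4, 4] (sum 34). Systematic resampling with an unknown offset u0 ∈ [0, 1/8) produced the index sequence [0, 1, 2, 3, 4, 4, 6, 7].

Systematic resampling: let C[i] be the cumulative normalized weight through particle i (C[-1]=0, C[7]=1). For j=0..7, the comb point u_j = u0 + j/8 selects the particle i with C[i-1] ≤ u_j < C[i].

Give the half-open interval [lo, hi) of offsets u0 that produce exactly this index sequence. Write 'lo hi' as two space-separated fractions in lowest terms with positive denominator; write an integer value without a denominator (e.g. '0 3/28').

5/136 11/136

C = [2/17, 4/17, 7/17, 9/17, 12/17, 13/17, 15/17, 1]
j=0 picked index 0: u0 ∈ [0, 2/17)
j=1 picked index 1: u0 ∈ [-1/136, 15/136)
j=2 picked index 2: u0 ∈ [-1/68, 11/68)
j=3 picked index 3: u0 ∈ [5/136, 21/136)
j=4 picked index 4: u0 ∈ [1/34, 7/34)
j=5 picked index 4: u0 ∈ [-13/136, 11/136)
j=6 picked index 6: u0 ∈ [1/68, 9/68)
j=7 picked index 7: u0 ∈ [1/136, 1/8)
intersection: [5/136, 11/136)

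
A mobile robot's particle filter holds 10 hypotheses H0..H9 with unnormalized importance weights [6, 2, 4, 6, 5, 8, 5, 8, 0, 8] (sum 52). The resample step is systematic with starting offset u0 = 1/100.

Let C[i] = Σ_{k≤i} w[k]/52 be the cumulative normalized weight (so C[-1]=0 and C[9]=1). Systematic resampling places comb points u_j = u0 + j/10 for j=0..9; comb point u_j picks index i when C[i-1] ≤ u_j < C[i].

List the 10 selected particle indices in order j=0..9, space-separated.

C = [3/26, 2/13, 3/13, 9/26, 23/52, 31/52, 9/13, 11/13, 11/13, 1]
j=0: u_0=1/100 ∈ [0, 3/26) → index 0
j=1: u_1=11/100 ∈ [0, 3/26) → index 0
j=2: u_2=21/100 ∈ [2/13, 3/13) → index 2
j=3: u_3=31/100 ∈ [3/13, 9/26) → index 3
j=4: u_4=41/100 ∈ [9/26, 23/52) → index 4
j=5: u_5=51/100 ∈ [23/52, 31/52) → index 5
j=6: u_6=61/100 ∈ [31/52, 9/13) → index 6
j=7: u_7=71/100 ∈ [9/13, 11/13) → index 7
j=8: u_8=81/100 ∈ [9/13, 11/13) → index 7
j=9: u_9=91/100 ∈ [11/13, 1) → index 9

0 0 2 3 4 5 6 7 7 9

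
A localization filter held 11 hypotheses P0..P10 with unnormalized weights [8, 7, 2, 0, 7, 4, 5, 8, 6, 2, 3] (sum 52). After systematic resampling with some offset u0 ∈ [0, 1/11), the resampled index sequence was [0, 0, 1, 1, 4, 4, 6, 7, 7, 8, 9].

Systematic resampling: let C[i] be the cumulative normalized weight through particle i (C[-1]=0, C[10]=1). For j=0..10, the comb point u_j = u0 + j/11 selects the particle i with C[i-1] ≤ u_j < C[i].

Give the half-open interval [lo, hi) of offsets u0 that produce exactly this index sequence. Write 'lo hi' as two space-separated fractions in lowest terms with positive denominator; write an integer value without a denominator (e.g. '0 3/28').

0 1/143

C = [2/13, 15/52, 17/52, 17/52, 6/13, 7/13, 33/52, 41/52, 47/52, 49/52, 1]
j=0 picked index 0: u0 ∈ [0, 2/13)
j=1 picked index 0: u0 ∈ [-1/11, 9/143)
j=2 picked index 1: u0 ∈ [-4/143, 61/572)
j=3 picked index 1: u0 ∈ [-17/143, 9/572)
j=4 picked index 4: u0 ∈ [-21/572, 14/143)
j=5 picked index 4: u0 ∈ [-73/572, 1/143)
j=6 picked index 6: u0 ∈ [-1/143, 51/572)
j=7 picked index 7: u0 ∈ [-1/572, 87/572)
j=8 picked index 7: u0 ∈ [-53/572, 35/572)
j=9 picked index 8: u0 ∈ [-17/572, 49/572)
j=10 picked index 9: u0 ∈ [-3/572, 19/572)
intersection: [0, 1/143)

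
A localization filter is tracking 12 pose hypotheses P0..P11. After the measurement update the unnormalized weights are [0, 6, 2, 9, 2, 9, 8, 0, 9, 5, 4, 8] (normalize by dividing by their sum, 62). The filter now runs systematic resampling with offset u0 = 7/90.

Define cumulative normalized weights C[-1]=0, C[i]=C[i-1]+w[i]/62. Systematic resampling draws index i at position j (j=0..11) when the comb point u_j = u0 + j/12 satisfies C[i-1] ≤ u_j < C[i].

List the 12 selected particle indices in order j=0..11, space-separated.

C = [0, 3/31, 4/31, 17/62, 19/62, 14/31, 18/31, 18/31, 45/62, 25/31, 27/31, 1]
j=0: u_0=7/90 ∈ [0, 3/31) → index 1
j=1: u_1=29/180 ∈ [4/31, 17/62) → index 3
j=2: u_2=11/45 ∈ [4/31, 17/62) → index 3
j=3: u_3=59/180 ∈ [19/62, 14/31) → index 5
j=4: u_4=37/90 ∈ [19/62, 14/31) → index 5
j=5: u_5=89/180 ∈ [14/31, 18/31) → index 6
j=6: u_6=26/45 ∈ [14/31, 18/31) → index 6
j=7: u_7=119/180 ∈ [18/31, 45/62) → index 8
j=8: u_8=67/90 ∈ [45/62, 25/31) → index 9
j=9: u_9=149/180 ∈ [25/31, 27/31) → index 10
j=10: u_10=41/45 ∈ [27/31, 1) → index 11
j=11: u_11=179/180 ∈ [27/31, 1) → index 11

1 3 3 5 5 6 6 8 9 10 11 11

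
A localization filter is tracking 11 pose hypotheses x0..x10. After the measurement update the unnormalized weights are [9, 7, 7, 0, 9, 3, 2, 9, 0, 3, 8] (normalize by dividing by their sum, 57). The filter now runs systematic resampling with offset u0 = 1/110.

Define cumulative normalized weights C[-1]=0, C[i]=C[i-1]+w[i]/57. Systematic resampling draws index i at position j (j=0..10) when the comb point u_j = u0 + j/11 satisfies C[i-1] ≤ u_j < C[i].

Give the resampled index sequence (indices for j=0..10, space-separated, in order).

0 0 1 2 2 4 4 6 7 9 10

C = [3/19, 16/57, 23/57, 23/57, 32/57, 35/57, 37/57, 46/57, 46/57, 49/57, 1]
j=0: u_0=1/110 ∈ [0, 3/19) → index 0
j=1: u_1=1/10 ∈ [0, 3/19) → index 0
j=2: u_2=21/110 ∈ [3/19, 16/57) → index 1
j=3: u_3=31/110 ∈ [16/57, 23/57) → index 2
j=4: u_4=41/110 ∈ [16/57, 23/57) → index 2
j=5: u_5=51/110 ∈ [23/57, 32/57) → index 4
j=6: u_6=61/110 ∈ [23/57, 32/57) → index 4
j=7: u_7=71/110 ∈ [35/57, 37/57) → index 6
j=8: u_8=81/110 ∈ [37/57, 46/57) → index 7
j=9: u_9=91/110 ∈ [46/57, 49/57) → index 9
j=10: u_10=101/110 ∈ [49/57, 1) → index 10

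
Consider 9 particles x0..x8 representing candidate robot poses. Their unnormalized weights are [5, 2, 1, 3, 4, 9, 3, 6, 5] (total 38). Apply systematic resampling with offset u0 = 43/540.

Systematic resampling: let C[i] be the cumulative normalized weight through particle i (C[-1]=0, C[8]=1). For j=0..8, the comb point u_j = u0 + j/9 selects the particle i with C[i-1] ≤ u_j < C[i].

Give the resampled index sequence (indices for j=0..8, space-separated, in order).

C = [5/38, 7/38, 4/19, 11/38, 15/38, 12/19, 27/38, 33/38, 1]
j=0: u_0=43/540 ∈ [0, 5/38) → index 0
j=1: u_1=103/540 ∈ [7/38, 4/19) → index 2
j=2: u_2=163/540 ∈ [11/38, 15/38) → index 4
j=3: u_3=223/540 ∈ [15/38, 12/19) → index 5
j=4: u_4=283/540 ∈ [15/38, 12/19) → index 5
j=5: u_5=343/540 ∈ [12/19, 27/38) → index 6
j=6: u_6=403/540 ∈ [27/38, 33/38) → index 7
j=7: u_7=463/540 ∈ [27/38, 33/38) → index 7
j=8: u_8=523/540 ∈ [33/38, 1) → index 8

0 2 4 5 5 6 7 7 8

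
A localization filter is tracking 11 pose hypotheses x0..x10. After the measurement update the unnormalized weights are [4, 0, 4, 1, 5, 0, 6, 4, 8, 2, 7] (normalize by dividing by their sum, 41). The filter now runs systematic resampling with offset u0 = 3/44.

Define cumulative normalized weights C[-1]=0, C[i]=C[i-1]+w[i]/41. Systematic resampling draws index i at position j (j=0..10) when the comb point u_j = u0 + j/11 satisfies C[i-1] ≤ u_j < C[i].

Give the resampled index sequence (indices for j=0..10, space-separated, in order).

C = [4/41, 4/41, 8/41, 9/41, 14/41, 14/41, 20/41, 24/41, 32/41, 34/41, 1]
j=0: u_0=3/44 ∈ [0, 4/41) → index 0
j=1: u_1=7/44 ∈ [4/41, 8/41) → index 2
j=2: u_2=1/4 ∈ [9/41, 14/41) → index 4
j=3: u_3=15/44 ∈ [9/41, 14/41) → index 4
j=4: u_4=19/44 ∈ [14/41, 20/41) → index 6
j=5: u_5=23/44 ∈ [20/41, 24/41) → index 7
j=6: u_6=27/44 ∈ [24/41, 32/41) → index 8
j=7: u_7=31/44 ∈ [24/41, 32/41) → index 8
j=8: u_8=35/44 ∈ [32/41, 34/41) → index 9
j=9: u_9=39/44 ∈ [34/41, 1) → index 10
j=10: u_10=43/44 ∈ [34/41, 1) → index 10

0 2 4 4 6 7 8 8 9 10 10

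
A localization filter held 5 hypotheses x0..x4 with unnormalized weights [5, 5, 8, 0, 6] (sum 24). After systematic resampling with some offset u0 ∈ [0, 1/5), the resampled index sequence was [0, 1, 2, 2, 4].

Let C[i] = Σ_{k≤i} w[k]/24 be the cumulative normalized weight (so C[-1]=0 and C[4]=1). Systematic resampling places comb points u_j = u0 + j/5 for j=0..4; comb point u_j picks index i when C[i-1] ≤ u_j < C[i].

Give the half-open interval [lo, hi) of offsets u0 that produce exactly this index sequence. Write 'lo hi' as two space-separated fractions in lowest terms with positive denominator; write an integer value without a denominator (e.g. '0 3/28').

1/60 3/20

C = [5/24, 5/12, 3/4, 3/4, 1]
j=0 picked index 0: u0 ∈ [0, 5/24)
j=1 picked index 1: u0 ∈ [1/120, 13/60)
j=2 picked index 2: u0 ∈ [1/60, 7/20)
j=3 picked index 2: u0 ∈ [-11/60, 3/20)
j=4 picked index 4: u0 ∈ [-1/20, 1/5)
intersection: [1/60, 3/20)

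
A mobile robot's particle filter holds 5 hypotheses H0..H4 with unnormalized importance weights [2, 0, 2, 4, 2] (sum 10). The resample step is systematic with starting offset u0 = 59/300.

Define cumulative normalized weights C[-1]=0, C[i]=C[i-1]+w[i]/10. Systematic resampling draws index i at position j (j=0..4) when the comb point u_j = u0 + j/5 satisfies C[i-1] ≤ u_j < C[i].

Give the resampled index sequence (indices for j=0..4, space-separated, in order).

0 2 3 3 4

C = [1/5, 1/5, 2/5, 4/5, 1]
j=0: u_0=59/300 ∈ [0, 1/5) → index 0
j=1: u_1=119/300 ∈ [1/5, 2/5) → index 2
j=2: u_2=179/300 ∈ [2/5, 4/5) → index 3
j=3: u_3=239/300 ∈ [2/5, 4/5) → index 3
j=4: u_4=299/300 ∈ [4/5, 1) → index 4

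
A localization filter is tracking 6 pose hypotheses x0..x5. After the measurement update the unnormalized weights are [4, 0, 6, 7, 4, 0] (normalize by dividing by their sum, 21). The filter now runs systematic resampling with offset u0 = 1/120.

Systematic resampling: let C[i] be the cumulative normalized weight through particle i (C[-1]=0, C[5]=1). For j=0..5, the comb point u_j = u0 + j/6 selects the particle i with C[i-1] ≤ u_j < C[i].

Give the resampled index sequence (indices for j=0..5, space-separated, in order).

0 0 2 3 3 4

C = [4/21, 4/21, 10/21, 17/21, 1, 1]
j=0: u_0=1/120 ∈ [0, 4/21) → index 0
j=1: u_1=7/40 ∈ [0, 4/21) → index 0
j=2: u_2=41/120 ∈ [4/21, 10/21) → index 2
j=3: u_3=61/120 ∈ [10/21, 17/21) → index 3
j=4: u_4=27/40 ∈ [10/21, 17/21) → index 3
j=5: u_5=101/120 ∈ [17/21, 1) → index 4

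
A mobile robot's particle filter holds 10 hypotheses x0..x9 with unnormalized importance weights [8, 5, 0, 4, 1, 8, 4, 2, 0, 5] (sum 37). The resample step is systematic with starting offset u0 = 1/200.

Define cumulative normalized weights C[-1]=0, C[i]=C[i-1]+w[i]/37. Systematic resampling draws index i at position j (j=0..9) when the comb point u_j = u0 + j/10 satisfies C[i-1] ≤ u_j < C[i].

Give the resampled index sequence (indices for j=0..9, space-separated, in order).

C = [8/37, 13/37, 13/37, 17/37, 18/37, 26/37, 30/37, 32/37, 32/37, 1]
j=0: u_0=1/200 ∈ [0, 8/37) → index 0
j=1: u_1=21/200 ∈ [0, 8/37) → index 0
j=2: u_2=41/200 ∈ [0, 8/37) → index 0
j=3: u_3=61/200 ∈ [8/37, 13/37) → index 1
j=4: u_4=81/200 ∈ [13/37, 17/37) → index 3
j=5: u_5=101/200 ∈ [18/37, 26/37) → index 5
j=6: u_6=121/200 ∈ [18/37, 26/37) → index 5
j=7: u_7=141/200 ∈ [26/37, 30/37) → index 6
j=8: u_8=161/200 ∈ [26/37, 30/37) → index 6
j=9: u_9=181/200 ∈ [32/37, 1) → index 9

0 0 0 1 3 5 5 6 6 9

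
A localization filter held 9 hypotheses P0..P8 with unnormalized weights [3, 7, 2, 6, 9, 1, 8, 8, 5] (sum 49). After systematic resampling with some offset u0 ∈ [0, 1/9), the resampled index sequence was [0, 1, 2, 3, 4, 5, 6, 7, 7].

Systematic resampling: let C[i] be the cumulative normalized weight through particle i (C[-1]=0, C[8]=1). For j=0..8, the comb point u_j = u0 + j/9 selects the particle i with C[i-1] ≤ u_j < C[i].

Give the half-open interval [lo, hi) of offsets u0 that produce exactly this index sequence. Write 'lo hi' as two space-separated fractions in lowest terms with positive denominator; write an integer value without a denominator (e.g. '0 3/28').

C = [3/49, 10/49, 12/49, 18/49, 27/49, 4/7, 36/49, 44/49, 1]
j=0 picked index 0: u0 ∈ [0, 3/49)
j=1 picked index 1: u0 ∈ [-22/441, 41/441)
j=2 picked index 2: u0 ∈ [-8/441, 10/441)
j=3 picked index 3: u0 ∈ [-13/147, 5/147)
j=4 picked index 4: u0 ∈ [-34/441, 47/441)
j=5 picked index 5: u0 ∈ [-2/441, 1/63)
j=6 picked index 6: u0 ∈ [-2/21, 10/147)
j=7 picked index 7: u0 ∈ [-19/441, 53/441)
j=8 picked index 7: u0 ∈ [-68/441, 4/441)
intersection: [0, 4/441)

0 4/441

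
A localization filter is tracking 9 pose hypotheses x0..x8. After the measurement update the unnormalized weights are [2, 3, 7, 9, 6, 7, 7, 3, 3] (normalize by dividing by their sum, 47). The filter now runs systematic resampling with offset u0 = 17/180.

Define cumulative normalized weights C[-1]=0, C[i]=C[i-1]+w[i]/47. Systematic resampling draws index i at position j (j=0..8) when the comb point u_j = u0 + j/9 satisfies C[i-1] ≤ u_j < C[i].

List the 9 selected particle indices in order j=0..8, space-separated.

1 2 3 3 4 5 6 6 8

C = [2/47, 5/47, 12/47, 21/47, 27/47, 34/47, 41/47, 44/47, 1]
j=0: u_0=17/180 ∈ [2/47, 5/47) → index 1
j=1: u_1=37/180 ∈ [5/47, 12/47) → index 2
j=2: u_2=19/60 ∈ [12/47, 21/47) → index 3
j=3: u_3=77/180 ∈ [12/47, 21/47) → index 3
j=4: u_4=97/180 ∈ [21/47, 27/47) → index 4
j=5: u_5=13/20 ∈ [27/47, 34/47) → index 5
j=6: u_6=137/180 ∈ [34/47, 41/47) → index 6
j=7: u_7=157/180 ∈ [34/47, 41/47) → index 6
j=8: u_8=59/60 ∈ [44/47, 1) → index 8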